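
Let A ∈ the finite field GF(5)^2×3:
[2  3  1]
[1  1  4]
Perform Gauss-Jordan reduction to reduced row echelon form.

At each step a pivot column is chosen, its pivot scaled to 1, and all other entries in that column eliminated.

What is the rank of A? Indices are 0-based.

pivot(0,0)=2: scale R0 → (1, 4, 3)
  clear (1,0): R1 −= (1)R0 → (0, 2, 1)
pivot(1,1)=2: scale R1 → (0, 1, 3)
  clear (0,1): R0 −= (4)R1 → (1, 0, 1)

rank = 2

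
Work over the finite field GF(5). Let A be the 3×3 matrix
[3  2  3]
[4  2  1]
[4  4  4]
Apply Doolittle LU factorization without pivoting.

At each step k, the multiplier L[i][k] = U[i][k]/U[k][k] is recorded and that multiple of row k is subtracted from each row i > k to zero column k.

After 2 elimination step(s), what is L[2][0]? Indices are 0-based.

k=0: U[0][0]=3
  eliminate (1,0): mult=3, new row 1: (0, 1, 2); set L[1][0]=3
  eliminate (2,0): mult=3, new row 2: (0, 3, 0); set L[2][0]=3
k=1: U[1][1]=1
  eliminate (2,1): mult=3, new row 2: (0, 0, 4); set L[2][1]=3

L[2][0] = 3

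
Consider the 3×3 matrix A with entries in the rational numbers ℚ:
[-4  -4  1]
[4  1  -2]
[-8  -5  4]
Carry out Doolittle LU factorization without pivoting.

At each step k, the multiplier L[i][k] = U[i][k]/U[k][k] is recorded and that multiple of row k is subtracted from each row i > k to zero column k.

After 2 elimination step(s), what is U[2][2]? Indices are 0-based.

U[2][2] = 1

k=0: U[0][0]=-4
  eliminate (1,0): mult=-1, new row 1: (0, -3, -1); set L[1][0]=-1
  eliminate (2,0): mult=2, new row 2: (0, 3, 2); set L[2][0]=2
k=1: U[1][1]=-3
  eliminate (2,1): mult=-1, new row 2: (0, 0, 1); set L[2][1]=-1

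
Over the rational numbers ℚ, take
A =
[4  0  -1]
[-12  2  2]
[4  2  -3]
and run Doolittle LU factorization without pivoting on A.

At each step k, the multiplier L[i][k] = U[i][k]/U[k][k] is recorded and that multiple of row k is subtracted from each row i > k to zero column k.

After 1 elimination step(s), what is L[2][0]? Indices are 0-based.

[col 0] pivot 4
  R1 -= -3*R0 → (0, 2, -1)  (L[1][0] := -3)
  R2 -= 1*R0 → (0, 2, -2)  (L[2][0] := 1)

L[2][0] = 1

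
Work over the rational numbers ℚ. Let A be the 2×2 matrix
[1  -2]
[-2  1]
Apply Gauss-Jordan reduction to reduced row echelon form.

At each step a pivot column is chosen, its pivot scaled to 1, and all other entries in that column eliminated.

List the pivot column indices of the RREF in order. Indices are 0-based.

pivot(0,0)=1: scale R0 → (1, -2)
  clear (1,0): R1 −= (-2)R0 → (0, -3)
pivot(1,1)=-3: scale R1 → (0, 1)
  clear (0,1): R0 −= (-2)R1 → (1, 0)

pivot columns: 0, 1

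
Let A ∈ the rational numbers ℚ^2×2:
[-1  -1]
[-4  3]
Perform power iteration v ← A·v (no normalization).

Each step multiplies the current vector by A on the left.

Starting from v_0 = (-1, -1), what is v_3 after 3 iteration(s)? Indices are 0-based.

v_3 = (8, -3)

v_0 = (-1, -1).
v_1 = A·v_0 = (2, 1).
v_2 = A·v_1 = (-3, -5).
v_3 = A·v_2 = (8, -3).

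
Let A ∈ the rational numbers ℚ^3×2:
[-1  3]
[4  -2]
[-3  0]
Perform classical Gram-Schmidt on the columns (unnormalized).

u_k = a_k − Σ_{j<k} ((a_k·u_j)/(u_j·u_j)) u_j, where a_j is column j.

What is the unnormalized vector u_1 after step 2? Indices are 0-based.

Step 1: u_0 = a_0 = (-1, 4, -3).
Step 2: u_1 = a_1 − (-11/26)·u_0 = (67/26, -4/13, -33/26).

u_1 = (67/26, -4/13, -33/26)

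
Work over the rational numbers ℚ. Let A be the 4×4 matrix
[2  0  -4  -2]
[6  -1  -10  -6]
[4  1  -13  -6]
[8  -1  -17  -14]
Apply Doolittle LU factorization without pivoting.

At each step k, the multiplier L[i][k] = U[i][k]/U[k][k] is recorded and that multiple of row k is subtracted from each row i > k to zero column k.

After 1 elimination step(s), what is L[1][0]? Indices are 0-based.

k=0: U[0][0]=2
  eliminate (1,0): mult=3, new row 1: (0, -1, 2, 0); set L[1][0]=3
  eliminate (2,0): mult=2, new row 2: (0, 1, -5, -2); set L[2][0]=2
  eliminate (3,0): mult=4, new row 3: (0, -1, -1, -6); set L[3][0]=4

L[1][0] = 3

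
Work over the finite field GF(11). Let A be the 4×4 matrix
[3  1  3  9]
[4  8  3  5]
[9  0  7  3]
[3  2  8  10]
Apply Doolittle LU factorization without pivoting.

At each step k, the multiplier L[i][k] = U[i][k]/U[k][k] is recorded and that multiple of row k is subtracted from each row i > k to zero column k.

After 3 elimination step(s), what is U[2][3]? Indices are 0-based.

U[2][3] = 2

Step 1: pivot at (0,0) is 3.
  row1 ← row1 − (5)·row0  ⇒  L[1][0]=5, U row1=(0, 3, 10, 4)
  row2 ← row2 − (3)·row0  ⇒  L[2][0]=3, U row2=(0, 8, 9, 9)
  row3 ← row3 − (1)·row0  ⇒  L[3][0]=1, U row3=(0, 1, 5, 1)
Step 2: pivot at (1,1) is 3.
  row2 ← row2 − (10)·row1  ⇒  L[2][1]=10, U row2=(0, 0, 8, 2)
  row3 ← row3 − (4)·row1  ⇒  L[3][1]=4, U row3=(0, 0, 9, 7)
Step 3: pivot at (2,2) is 8.
  row3 ← row3 − (8)·row2  ⇒  L[3][2]=8, U row3=(0, 0, 0, 2)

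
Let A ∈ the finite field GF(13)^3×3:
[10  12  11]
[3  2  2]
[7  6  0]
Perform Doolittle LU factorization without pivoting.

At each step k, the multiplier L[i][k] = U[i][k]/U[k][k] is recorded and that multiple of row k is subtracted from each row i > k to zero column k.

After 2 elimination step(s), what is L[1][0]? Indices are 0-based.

L[1][0] = 12

k=0: U[0][0]=10
  eliminate (1,0): mult=12, new row 1: (0, 1, 0); set L[1][0]=12
  eliminate (2,0): mult=2, new row 2: (0, 8, 4); set L[2][0]=2
k=1: U[1][1]=1
  eliminate (2,1): mult=8, new row 2: (0, 0, 4); set L[2][1]=8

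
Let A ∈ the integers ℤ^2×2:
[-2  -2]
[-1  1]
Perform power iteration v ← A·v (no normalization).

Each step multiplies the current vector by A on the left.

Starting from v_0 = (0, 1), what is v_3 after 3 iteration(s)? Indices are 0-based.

v_3 = (-10, 1)

v_0 = (0, 1).
v_1 = A·v_0 = (-2, 1).
v_2 = A·v_1 = (2, 3).
v_3 = A·v_2 = (-10, 1).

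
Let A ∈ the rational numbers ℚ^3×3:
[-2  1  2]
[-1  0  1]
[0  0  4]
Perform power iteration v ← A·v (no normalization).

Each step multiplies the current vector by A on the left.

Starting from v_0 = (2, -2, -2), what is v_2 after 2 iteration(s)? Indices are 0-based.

v_0 = (2, -2, -2).
v_1 = A·v_0 = (-10, -4, -8).
v_2 = A·v_1 = (0, 2, -32).

v_2 = (0, 2, -32)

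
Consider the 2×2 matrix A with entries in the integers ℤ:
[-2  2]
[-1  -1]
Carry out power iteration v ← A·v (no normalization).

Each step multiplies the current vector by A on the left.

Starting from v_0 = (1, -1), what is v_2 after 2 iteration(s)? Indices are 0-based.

v_0 = (1, -1).
v_1 = A·v_0 = (-4, 0).
v_2 = A·v_1 = (8, 4).

v_2 = (8, 4)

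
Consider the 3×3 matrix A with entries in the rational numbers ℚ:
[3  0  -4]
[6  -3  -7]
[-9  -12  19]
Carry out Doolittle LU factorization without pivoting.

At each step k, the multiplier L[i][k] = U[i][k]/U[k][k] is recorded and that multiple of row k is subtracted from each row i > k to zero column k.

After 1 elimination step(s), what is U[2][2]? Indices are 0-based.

k=0: U[0][0]=3
  eliminate (1,0): mult=2, new row 1: (0, -3, 1); set L[1][0]=2
  eliminate (2,0): mult=-3, new row 2: (0, -12, 7); set L[2][0]=-3

U[2][2] = 7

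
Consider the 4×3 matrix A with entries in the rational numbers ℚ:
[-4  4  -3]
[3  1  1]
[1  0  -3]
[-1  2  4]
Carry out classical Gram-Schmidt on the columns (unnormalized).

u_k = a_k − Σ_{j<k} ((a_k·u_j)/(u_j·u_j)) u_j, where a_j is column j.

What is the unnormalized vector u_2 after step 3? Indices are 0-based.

u_2 = (-115/57, -11/57, -383/114, 157/38)

Step 1: u_0 = a_0 = (-4, 3, 1, -1).
Step 2: u_1 = a_1 − (-5/9)·u_0 = (16/9, 8/3, 5/9, 13/9).
Step 3: u_2 = a_2 − (8/27)·u_0 − (13/114)·u_1 = (-115/57, -11/57, -383/114, 157/38).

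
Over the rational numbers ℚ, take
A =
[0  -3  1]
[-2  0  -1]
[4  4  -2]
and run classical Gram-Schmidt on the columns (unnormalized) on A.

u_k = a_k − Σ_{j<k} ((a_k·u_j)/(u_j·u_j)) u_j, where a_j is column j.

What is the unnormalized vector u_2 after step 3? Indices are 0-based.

u_2 = (-32/61, -48/61, -24/61)

Step 1: u_0 = a_0 = (0, -2, 4).
Step 2: u_1 = a_1 − (4/5)·u_0 = (-3, 8/5, 4/5).
Step 3: u_2 = a_2 − (-3/10)·u_0 − (-31/61)·u_1 = (-32/61, -48/61, -24/61).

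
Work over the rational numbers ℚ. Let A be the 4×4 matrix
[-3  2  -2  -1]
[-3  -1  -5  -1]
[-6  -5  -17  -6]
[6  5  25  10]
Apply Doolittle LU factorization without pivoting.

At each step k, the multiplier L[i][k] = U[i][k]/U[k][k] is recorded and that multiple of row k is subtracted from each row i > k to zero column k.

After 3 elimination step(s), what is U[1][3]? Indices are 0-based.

Step 1: pivot at (0,0) is -3.
  row1 ← row1 − (1)·row0  ⇒  L[1][0]=1, U row1=(0, -3, -3, 0)
  row2 ← row2 − (2)·row0  ⇒  L[2][0]=2, U row2=(0, -9, -13, -4)
  row3 ← row3 − (-2)·row0  ⇒  L[3][0]=-2, U row3=(0, 9, 21, 8)
Step 2: pivot at (1,1) is -3.
  row2 ← row2 − (3)·row1  ⇒  L[2][1]=3, U row2=(0, 0, -4, -4)
  row3 ← row3 − (-3)·row1  ⇒  L[3][1]=-3, U row3=(0, 0, 12, 8)
Step 3: pivot at (2,2) is -4.
  row3 ← row3 − (-3)·row2  ⇒  L[3][2]=-3, U row3=(0, 0, 0, -4)

U[1][3] = 0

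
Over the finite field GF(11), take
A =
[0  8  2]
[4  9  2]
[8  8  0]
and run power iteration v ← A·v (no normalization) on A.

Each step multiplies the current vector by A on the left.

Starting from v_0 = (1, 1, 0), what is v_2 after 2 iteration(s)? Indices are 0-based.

v_2 = (4, 5, 3)

v_0 = (1, 1, 0).
v_1 = A·v_0 = (8, 2, 5).
v_2 = A·v_1 = (4, 5, 3).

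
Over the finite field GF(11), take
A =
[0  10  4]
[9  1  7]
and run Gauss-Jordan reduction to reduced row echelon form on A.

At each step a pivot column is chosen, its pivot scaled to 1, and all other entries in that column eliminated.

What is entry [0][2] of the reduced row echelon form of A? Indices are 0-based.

[1] R0 <-> R1
[1] R0 /= 9  ⇒  (1, 5, 2)
[2] R1 /= 10  ⇒  (0, 1, 7)
     R0 -= 5·R1  ⇒  (1, 0, 0)

M[0][2] = 0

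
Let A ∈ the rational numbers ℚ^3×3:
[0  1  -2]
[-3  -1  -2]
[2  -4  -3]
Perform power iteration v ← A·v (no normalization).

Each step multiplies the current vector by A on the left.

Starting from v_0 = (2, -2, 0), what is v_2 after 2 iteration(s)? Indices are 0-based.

v_2 = (-28, -14, -24)

v_0 = (2, -2, 0).
v_1 = A·v_0 = (-2, -4, 12).
v_2 = A·v_1 = (-28, -14, -24).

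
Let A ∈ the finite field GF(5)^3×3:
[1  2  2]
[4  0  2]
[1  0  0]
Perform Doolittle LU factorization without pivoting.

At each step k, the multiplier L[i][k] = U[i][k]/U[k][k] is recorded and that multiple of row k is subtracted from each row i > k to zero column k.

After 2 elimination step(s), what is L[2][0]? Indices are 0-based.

Step 1: pivot at (0,0) is 1.
  row1 ← row1 − (4)·row0  ⇒  L[1][0]=4, U row1=(0, 2, 4)
  row2 ← row2 − (1)·row0  ⇒  L[2][0]=1, U row2=(0, 3, 3)
Step 2: pivot at (1,1) is 2.
  row2 ← row2 − (4)·row1  ⇒  L[2][1]=4, U row2=(0, 0, 2)

L[2][0] = 1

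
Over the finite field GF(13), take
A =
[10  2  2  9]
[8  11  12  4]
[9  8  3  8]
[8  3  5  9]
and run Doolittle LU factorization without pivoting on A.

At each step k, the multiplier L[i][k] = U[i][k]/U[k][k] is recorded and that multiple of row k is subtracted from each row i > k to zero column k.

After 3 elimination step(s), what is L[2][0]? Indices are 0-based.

L[2][0] = 10

Step 1: pivot at (0,0) is 10.
  row1 ← row1 − (6)·row0  ⇒  L[1][0]=6, U row1=(0, 12, 0, 2)
  row2 ← row2 − (10)·row0  ⇒  L[2][0]=10, U row2=(0, 1, 9, 9)
  row3 ← row3 − (6)·row0  ⇒  L[3][0]=6, U row3=(0, 4, 6, 7)
Step 2: pivot at (1,1) is 12.
  row2 ← row2 − (12)·row1  ⇒  L[2][1]=12, U row2=(0, 0, 9, 11)
  row3 ← row3 − (9)·row1  ⇒  L[3][1]=9, U row3=(0, 0, 6, 2)
Step 3: pivot at (2,2) is 9.
  row3 ← row3 − (5)·row2  ⇒  L[3][2]=5, U row3=(0, 0, 0, 12)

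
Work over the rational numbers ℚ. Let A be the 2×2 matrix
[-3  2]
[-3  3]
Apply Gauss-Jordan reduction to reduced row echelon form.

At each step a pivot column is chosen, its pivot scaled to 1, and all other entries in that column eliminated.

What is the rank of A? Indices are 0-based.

rank = 2

pivot(0,0)=-3: scale R0 → (1, -2/3)
  clear (1,0): R1 −= (-3)R0 → (0, 1)
pivot(1,1)=1: scale R1 → (0, 1)
  clear (0,1): R0 −= (-2/3)R1 → (1, 0)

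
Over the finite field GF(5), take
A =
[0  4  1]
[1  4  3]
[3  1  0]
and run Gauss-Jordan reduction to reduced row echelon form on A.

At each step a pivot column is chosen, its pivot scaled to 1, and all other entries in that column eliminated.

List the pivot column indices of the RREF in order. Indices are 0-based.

pivot(0,0): swap R0↔R1
pivot(0,0)=1: scale R0 → (1, 4, 3)
  clear (2,0): R2 −= (3)R0 → (0, 4, 1)
pivot(1,1)=4: scale R1 → (0, 1, 4)
  clear (0,1): R0 −= (4)R1 → (1, 0, 2)
  clear (2,1): R2 −= (4)R1 → (0, 0, 0)
col 2: no nonzero at/below row 2; advance.

pivot columns: 0, 1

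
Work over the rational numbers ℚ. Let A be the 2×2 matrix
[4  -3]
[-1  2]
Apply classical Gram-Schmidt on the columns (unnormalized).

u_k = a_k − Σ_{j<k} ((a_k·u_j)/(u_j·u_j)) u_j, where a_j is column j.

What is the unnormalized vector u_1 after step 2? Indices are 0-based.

Step 1: u_0 = a_0 = (4, -1).
Step 2: u_1 = a_1 − (-14/17)·u_0 = (5/17, 20/17).

u_1 = (5/17, 20/17)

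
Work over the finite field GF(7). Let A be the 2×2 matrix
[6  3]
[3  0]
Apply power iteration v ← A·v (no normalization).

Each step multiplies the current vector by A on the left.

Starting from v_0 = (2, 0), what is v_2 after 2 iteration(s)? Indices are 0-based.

v_0 = (2, 0).
v_1 = A·v_0 = (5, 6).
v_2 = A·v_1 = (6, 1).

v_2 = (6, 1)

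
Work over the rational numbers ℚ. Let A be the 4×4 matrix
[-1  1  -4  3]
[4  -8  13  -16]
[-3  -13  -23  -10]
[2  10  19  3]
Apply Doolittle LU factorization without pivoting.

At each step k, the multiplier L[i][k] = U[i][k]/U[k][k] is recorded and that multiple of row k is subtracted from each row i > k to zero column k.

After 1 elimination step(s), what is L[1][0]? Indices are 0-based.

L[1][0] = -4

Step 1: pivot at (0,0) is -1.
  row1 ← row1 − (-4)·row0  ⇒  L[1][0]=-4, U row1=(0, -4, -3, -4)
  row2 ← row2 − (3)·row0  ⇒  L[2][0]=3, U row2=(0, -16, -11, -19)
  row3 ← row3 − (-2)·row0  ⇒  L[3][0]=-2, U row3=(0, 12, 11, 9)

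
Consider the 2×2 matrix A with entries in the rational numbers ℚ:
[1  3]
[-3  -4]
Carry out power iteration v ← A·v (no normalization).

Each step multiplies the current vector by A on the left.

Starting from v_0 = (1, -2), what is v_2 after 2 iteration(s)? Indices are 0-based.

v_0 = (1, -2).
v_1 = A·v_0 = (-5, 5).
v_2 = A·v_1 = (10, -5).

v_2 = (10, -5)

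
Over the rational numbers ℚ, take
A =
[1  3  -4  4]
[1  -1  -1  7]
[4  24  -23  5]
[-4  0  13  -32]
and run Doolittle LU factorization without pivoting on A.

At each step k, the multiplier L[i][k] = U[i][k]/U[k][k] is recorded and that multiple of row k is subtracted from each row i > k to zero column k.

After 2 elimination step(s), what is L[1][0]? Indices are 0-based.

[col 0] pivot 1
  R1 -= 1*R0 → (0, -4, 3, 3)  (L[1][0] := 1)
  R2 -= 4*R0 → (0, 12, -7, -11)  (L[2][0] := 4)
  R3 -= -4*R0 → (0, 12, -3, -16)  (L[3][0] := -4)
[col 1] pivot -4
  R2 -= -3*R1 → (0, 0, 2, -2)  (L[2][1] := -3)
  R3 -= -3*R1 → (0, 0, 6, -7)  (L[3][1] := -3)

L[1][0] = 1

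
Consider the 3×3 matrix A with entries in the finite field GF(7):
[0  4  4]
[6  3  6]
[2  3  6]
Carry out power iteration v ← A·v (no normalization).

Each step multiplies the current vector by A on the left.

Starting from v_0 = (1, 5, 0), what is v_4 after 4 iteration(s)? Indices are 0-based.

v_0 = (1, 5, 0).
v_1 = A·v_0 = (6, 0, 3).
v_2 = A·v_1 = (5, 5, 2).
v_3 = A·v_2 = (0, 1, 2).
v_4 = A·v_3 = (5, 1, 1).

v_4 = (5, 1, 1)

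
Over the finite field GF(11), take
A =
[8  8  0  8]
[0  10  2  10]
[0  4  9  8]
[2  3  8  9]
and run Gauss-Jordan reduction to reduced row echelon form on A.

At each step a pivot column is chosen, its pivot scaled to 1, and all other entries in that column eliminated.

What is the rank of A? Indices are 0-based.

rank = 4

pivot(0,0)=8: scale R0 → (1, 1, 0, 1)
  clear (3,0): R3 −= (2)R0 → (0, 1, 8, 7)
pivot(1,1)=10: scale R1 → (0, 1, 9, 1)
  clear (0,1): R0 −= (1)R1 → (1, 0, 2, 0)
  clear (2,1): R2 −= (4)R1 → (0, 0, 6, 4)
  clear (3,1): R3 −= (1)R1 → (0, 0, 10, 6)
pivot(2,2)=6: scale R2 → (0, 0, 1, 8)
  clear (0,2): R0 −= (2)R2 → (1, 0, 0, 6)
  clear (1,2): R1 −= (9)R2 → (0, 1, 0, 6)
  clear (3,2): R3 −= (10)R2 → (0, 0, 0, 3)
pivot(3,3)=3: scale R3 → (0, 0, 0, 1)
  clear (0,3): R0 −= (6)R3 → (1, 0, 0, 0)
  clear (1,3): R1 −= (6)R3 → (0, 1, 0, 0)
  clear (2,3): R2 −= (8)R3 → (0, 0, 1, 0)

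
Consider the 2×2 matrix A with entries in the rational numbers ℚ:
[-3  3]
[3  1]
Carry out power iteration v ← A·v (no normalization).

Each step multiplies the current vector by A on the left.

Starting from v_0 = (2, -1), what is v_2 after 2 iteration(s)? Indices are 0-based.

v_2 = (42, -22)

v_0 = (2, -1).
v_1 = A·v_0 = (-9, 5).
v_2 = A·v_1 = (42, -22).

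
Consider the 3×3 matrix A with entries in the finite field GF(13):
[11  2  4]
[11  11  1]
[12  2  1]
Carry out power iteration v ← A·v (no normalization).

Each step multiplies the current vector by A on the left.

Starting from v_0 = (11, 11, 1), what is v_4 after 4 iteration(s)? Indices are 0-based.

v_4 = (2, 1, 12)

v_0 = (11, 11, 1).
v_1 = A·v_0 = (4, 9, 12).
v_2 = A·v_1 = (6, 12, 0).
v_3 = A·v_2 = (12, 3, 5).
v_4 = A·v_3 = (2, 1, 12).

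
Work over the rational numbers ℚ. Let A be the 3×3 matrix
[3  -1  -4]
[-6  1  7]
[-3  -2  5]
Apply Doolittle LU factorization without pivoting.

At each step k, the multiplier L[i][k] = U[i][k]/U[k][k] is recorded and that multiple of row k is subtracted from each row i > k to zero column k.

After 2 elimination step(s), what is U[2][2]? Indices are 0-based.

U[2][2] = 4

Step 1: pivot at (0,0) is 3.
  row1 ← row1 − (-2)·row0  ⇒  L[1][0]=-2, U row1=(0, -1, -1)
  row2 ← row2 − (-1)·row0  ⇒  L[2][0]=-1, U row2=(0, -3, 1)
Step 2: pivot at (1,1) is -1.
  row2 ← row2 − (3)·row1  ⇒  L[2][1]=3, U row2=(0, 0, 4)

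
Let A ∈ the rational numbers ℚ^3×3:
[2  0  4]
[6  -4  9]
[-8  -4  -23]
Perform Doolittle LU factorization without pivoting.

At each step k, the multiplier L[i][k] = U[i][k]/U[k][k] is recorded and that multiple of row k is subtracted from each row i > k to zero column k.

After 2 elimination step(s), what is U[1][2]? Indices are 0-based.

k=0: U[0][0]=2
  eliminate (1,0): mult=3, new row 1: (0, -4, -3); set L[1][0]=3
  eliminate (2,0): mult=-4, new row 2: (0, -4, -7); set L[2][0]=-4
k=1: U[1][1]=-4
  eliminate (2,1): mult=1, new row 2: (0, 0, -4); set L[2][1]=1

U[1][2] = -3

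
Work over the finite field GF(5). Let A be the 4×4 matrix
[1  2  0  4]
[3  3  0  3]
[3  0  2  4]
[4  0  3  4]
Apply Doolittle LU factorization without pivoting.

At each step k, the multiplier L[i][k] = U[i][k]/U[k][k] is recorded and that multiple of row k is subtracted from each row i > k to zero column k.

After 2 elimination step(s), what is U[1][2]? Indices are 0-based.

U[1][2] = 0

k=0: U[0][0]=1
  eliminate (1,0): mult=3, new row 1: (0, 2, 0, 1); set L[1][0]=3
  eliminate (2,0): mult=3, new row 2: (0, 4, 2, 2); set L[2][0]=3
  eliminate (3,0): mult=4, new row 3: (0, 2, 3, 3); set L[3][0]=4
k=1: U[1][1]=2
  eliminate (2,1): mult=2, new row 2: (0, 0, 2, 0); set L[2][1]=2
  eliminate (3,1): mult=1, new row 3: (0, 0, 3, 2); set L[3][1]=1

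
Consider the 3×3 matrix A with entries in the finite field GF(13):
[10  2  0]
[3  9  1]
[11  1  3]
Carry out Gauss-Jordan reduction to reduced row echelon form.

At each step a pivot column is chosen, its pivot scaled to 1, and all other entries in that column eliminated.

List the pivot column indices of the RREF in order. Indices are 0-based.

step 1: normalize row 0 (÷10) = (1, 8, 0)
  row 1: subtract 3×row0 = (0, 11, 1)
  row 2: subtract 11×row0 = (0, 4, 3)
step 2: normalize row 1 (÷11) = (0, 1, 6)
  row 0: subtract 8×row1 = (1, 0, 4)
  row 2: subtract 4×row1 = (0, 0, 5)
step 3: normalize row 2 (÷5) = (0, 0, 1)
  row 0: subtract 4×row2 = (1, 0, 0)
  row 1: subtract 6×row2 = (0, 1, 0)

pivot columns: 0, 1, 2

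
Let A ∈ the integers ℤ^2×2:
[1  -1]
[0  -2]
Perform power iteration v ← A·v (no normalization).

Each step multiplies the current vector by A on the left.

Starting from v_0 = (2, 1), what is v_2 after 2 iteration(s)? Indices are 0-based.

v_2 = (3, 4)

v_0 = (2, 1).
v_1 = A·v_0 = (1, -2).
v_2 = A·v_1 = (3, 4).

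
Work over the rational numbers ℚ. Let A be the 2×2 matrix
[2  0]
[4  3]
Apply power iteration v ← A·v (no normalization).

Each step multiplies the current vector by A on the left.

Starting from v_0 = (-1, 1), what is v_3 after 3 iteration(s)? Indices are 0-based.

v_0 = (-1, 1).
v_1 = A·v_0 = (-2, -1).
v_2 = A·v_1 = (-4, -11).
v_3 = A·v_2 = (-8, -49).

v_3 = (-8, -49)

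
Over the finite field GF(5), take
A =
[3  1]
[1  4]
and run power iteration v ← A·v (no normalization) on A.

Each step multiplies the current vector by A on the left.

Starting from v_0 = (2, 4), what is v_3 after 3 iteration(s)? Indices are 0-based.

v_3 = (1, 1)

v_0 = (2, 4).
v_1 = A·v_0 = (0, 3).
v_2 = A·v_1 = (3, 2).
v_3 = A·v_2 = (1, 1).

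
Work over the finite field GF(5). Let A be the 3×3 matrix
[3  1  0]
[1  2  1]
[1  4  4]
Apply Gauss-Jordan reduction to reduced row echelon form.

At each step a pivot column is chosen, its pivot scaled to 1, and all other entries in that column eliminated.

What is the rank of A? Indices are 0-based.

rank = 3

pivot(0,0)=3: scale R0 → (1, 2, 0)
  clear (1,0): R1 −= (1)R0 → (0, 0, 1)
  clear (2,0): R2 −= (1)R0 → (0, 2, 4)
pivot(1,1): swap R1↔R2
pivot(1,1)=2: scale R1 → (0, 1, 2)
  clear (0,1): R0 −= (2)R1 → (1, 0, 1)
pivot(2,2)=1: scale R2 → (0, 0, 1)
  clear (0,2): R0 −= (1)R2 → (1, 0, 0)
  clear (1,2): R1 −= (2)R2 → (0, 1, 0)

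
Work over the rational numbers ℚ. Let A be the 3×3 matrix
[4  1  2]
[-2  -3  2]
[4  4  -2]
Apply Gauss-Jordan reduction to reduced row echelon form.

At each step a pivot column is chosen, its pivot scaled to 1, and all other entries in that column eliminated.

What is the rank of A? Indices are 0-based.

rank = 3

pivot(0,0)=4: scale R0 → (1, 1/4, 1/2)
  clear (1,0): R1 −= (-2)R0 → (0, -5/2, 3)
  clear (2,0): R2 −= (4)R0 → (0, 3, -4)
pivot(1,1)=-5/2: scale R1 → (0, 1, -6/5)
  clear (0,1): R0 −= (1/4)R1 → (1, 0, 4/5)
  clear (2,1): R2 −= (3)R1 → (0, 0, -2/5)
pivot(2,2)=-2/5: scale R2 → (0, 0, 1)
  clear (0,2): R0 −= (4/5)R2 → (1, 0, 0)
  clear (1,2): R1 −= (-6/5)R2 → (0, 1, 0)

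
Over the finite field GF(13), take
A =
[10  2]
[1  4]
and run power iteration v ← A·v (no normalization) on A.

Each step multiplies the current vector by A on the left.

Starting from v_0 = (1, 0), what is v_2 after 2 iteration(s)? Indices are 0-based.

v_2 = (11, 1)

v_0 = (1, 0).
v_1 = A·v_0 = (10, 1).
v_2 = A·v_1 = (11, 1).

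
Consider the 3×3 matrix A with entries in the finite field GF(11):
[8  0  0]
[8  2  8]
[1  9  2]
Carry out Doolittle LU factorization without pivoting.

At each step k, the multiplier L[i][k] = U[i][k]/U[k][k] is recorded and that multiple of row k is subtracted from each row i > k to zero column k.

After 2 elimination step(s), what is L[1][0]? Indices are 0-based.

k=0: U[0][0]=8
  eliminate (1,0): mult=1, new row 1: (0, 2, 8); set L[1][0]=1
  eliminate (2,0): mult=7, new row 2: (0, 9, 2); set L[2][0]=7
k=1: U[1][1]=2
  eliminate (2,1): mult=10, new row 2: (0, 0, 10); set L[2][1]=10

L[1][0] = 1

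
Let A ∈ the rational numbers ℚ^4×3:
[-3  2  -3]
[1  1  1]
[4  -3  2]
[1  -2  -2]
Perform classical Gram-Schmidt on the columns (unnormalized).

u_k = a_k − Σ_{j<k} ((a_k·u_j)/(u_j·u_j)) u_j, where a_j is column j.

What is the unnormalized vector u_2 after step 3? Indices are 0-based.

u_2 = (-28/25, -29/25, -1/5, -7/5)

Step 1: u_0 = a_0 = (-3, 1, 4, 1).
Step 2: u_1 = a_1 − (-19/27)·u_0 = (-1/9, 46/27, -5/27, -35/27).
Step 3: u_2 = a_2 − (16/27)·u_0 − (23/25)·u_1 = (-28/25, -29/25, -1/5, -7/5).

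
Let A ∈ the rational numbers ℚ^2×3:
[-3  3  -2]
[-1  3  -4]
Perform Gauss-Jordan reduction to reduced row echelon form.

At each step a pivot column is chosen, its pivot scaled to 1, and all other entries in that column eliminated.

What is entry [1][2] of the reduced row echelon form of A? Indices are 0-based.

[1] R0 /= -3  ⇒  (1, -1, 2/3)
     R1 -= -1·R0  ⇒  (0, 2, -10/3)
[2] R1 /= 2  ⇒  (0, 1, -5/3)
     R0 -= -1·R1  ⇒  (1, 0, -1)

M[1][2] = -5/3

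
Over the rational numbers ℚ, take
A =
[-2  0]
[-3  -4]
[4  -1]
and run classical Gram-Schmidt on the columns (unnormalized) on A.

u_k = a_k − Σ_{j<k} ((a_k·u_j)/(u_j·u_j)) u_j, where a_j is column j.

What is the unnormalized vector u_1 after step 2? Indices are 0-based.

u_1 = (16/29, -92/29, -61/29)

Step 1: u_0 = a_0 = (-2, -3, 4).
Step 2: u_1 = a_1 − (8/29)·u_0 = (16/29, -92/29, -61/29).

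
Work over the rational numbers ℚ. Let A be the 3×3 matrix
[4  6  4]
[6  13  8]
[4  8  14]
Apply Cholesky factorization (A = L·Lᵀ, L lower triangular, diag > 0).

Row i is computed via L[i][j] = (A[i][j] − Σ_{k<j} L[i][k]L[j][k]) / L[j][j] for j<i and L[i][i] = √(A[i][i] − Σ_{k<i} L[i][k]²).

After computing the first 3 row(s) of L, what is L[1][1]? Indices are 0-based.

Step 1: L[0][0] = √(4) = 2.
  L[1][0] = (6) / L[0][0] = 3.
Step 2: L[1][1] = √(4) = 2.
  L[2][0] = (4) / L[0][0] = 2.
  L[2][1] = (2) / L[1][1] = 1.
Step 3: L[2][2] = √(9) = 3.

L[1][1] = 2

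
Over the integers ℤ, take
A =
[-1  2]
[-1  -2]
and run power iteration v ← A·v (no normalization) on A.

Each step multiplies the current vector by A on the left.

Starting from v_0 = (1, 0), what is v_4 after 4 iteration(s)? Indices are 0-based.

v_4 = (-17, 3)

v_0 = (1, 0).
v_1 = A·v_0 = (-1, -1).
v_2 = A·v_1 = (-1, 3).
v_3 = A·v_2 = (7, -5).
v_4 = A·v_3 = (-17, 3).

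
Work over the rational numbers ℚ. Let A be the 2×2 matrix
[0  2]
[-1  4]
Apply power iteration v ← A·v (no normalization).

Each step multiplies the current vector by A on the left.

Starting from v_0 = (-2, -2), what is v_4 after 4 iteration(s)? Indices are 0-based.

v_4 = (-136, -232)

v_0 = (-2, -2).
v_1 = A·v_0 = (-4, -6).
v_2 = A·v_1 = (-12, -20).
v_3 = A·v_2 = (-40, -68).
v_4 = A·v_3 = (-136, -232).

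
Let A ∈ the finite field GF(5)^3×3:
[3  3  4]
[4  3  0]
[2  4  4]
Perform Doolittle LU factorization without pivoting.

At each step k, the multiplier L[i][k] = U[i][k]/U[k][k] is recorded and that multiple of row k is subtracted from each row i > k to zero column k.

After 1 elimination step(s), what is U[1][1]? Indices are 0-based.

Step 1: pivot at (0,0) is 3.
  row1 ← row1 − (3)·row0  ⇒  L[1][0]=3, U row1=(0, 4, 3)
  row2 ← row2 − (4)·row0  ⇒  L[2][0]=4, U row2=(0, 2, 3)

U[1][1] = 4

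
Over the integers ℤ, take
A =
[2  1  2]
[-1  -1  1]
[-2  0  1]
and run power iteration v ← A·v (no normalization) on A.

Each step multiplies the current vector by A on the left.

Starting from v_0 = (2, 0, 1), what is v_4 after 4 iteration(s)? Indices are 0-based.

v_0 = (2, 0, 1).
v_1 = A·v_0 = (6, -1, -3).
v_2 = A·v_1 = (5, -8, -15).
v_3 = A·v_2 = (-28, -12, -25).
v_4 = A·v_3 = (-118, 15, 31).

v_4 = (-118, 15, 31)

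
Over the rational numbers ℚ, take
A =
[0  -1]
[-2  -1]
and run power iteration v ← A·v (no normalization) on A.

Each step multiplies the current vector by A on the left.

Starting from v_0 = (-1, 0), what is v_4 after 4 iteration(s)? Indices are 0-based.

v_0 = (-1, 0).
v_1 = A·v_0 = (0, 2).
v_2 = A·v_1 = (-2, -2).
v_3 = A·v_2 = (2, 6).
v_4 = A·v_3 = (-6, -10).

v_4 = (-6, -10)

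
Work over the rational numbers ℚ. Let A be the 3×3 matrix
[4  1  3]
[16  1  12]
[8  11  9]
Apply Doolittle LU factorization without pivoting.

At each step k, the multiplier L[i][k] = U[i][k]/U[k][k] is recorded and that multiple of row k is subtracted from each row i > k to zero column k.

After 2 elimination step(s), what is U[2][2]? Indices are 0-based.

k=0: U[0][0]=4
  eliminate (1,0): mult=4, new row 1: (0, -3, 0); set L[1][0]=4
  eliminate (2,0): mult=2, new row 2: (0, 9, 3); set L[2][0]=2
k=1: U[1][1]=-3
  eliminate (2,1): mult=-3, new row 2: (0, 0, 3); set L[2][1]=-3

U[2][2] = 3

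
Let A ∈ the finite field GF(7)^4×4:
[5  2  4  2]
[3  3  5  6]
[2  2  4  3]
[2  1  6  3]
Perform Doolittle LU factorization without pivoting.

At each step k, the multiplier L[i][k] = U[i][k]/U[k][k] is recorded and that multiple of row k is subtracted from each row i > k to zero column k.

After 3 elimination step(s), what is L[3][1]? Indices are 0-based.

[col 0] pivot 5
  R1 -= 2*R0 → (0, 6, 4, 2)  (L[1][0] := 2)
  R2 -= 6*R0 → (0, 4, 1, 5)  (L[2][0] := 6)
  R3 -= 6*R0 → (0, 3, 3, 5)  (L[3][0] := 6)
[col 1] pivot 6
  R2 -= 3*R1 → (0, 0, 3, 6)  (L[2][1] := 3)
  R3 -= 4*R1 → (0, 0, 1, 4)  (L[3][1] := 4)
[col 2] pivot 3
  R3 -= 5*R2 → (0, 0, 0, 2)  (L[3][2] := 5)

L[3][1] = 4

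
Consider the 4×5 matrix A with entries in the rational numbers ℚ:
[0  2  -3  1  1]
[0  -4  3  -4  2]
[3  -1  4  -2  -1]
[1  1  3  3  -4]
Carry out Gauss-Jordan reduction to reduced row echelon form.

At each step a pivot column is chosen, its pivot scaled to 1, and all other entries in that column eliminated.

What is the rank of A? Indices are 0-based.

rank = 4

[1] R0 <-> R2
[1] R0 /= 3  ⇒  (1, -1/3, 4/3, -2/3, -1/3)
     R3 -= 1·R0  ⇒  (0, 4/3, 5/3, 11/3, -11/3)
[2] R1 /= -4  ⇒  (0, 1, -3/4, 1, -1/2)
     R0 -= -1/3·R1  ⇒  (1, 0, 13/12, -1/3, -1/2)
     R2 -= 2·R1  ⇒  (0, 0, -3/2, -1, 2)
     R3 -= 4/3·R1  ⇒  (0, 0, 8/3, 7/3, -3)
[3] R2 /= -3/2  ⇒  (0, 0, 1, 2/3, -4/3)
     R0 -= 13/12·R2  ⇒  (1, 0, 0, -19/18, 17/18)
     R1 -= -3/4·R2  ⇒  (0, 1, 0, 3/2, -3/2)
     R3 -= 8/3·R2  ⇒  (0, 0, 0, 5/9, 5/9)
[4] R3 /= 5/9  ⇒  (0, 0, 0, 1, 1)
     R0 -= -19/18·R3  ⇒  (1, 0, 0, 0, 2)
     R1 -= 3/2·R3  ⇒  (0, 1, 0, 0, -3)
     R2 -= 2/3·R3  ⇒  (0, 0, 1, 0, -2)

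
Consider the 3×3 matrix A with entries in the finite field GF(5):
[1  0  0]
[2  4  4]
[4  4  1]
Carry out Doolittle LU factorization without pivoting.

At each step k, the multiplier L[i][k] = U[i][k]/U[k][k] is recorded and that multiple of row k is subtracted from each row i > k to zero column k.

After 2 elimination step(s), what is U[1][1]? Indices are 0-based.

Step 1: pivot at (0,0) is 1.
  row1 ← row1 − (2)·row0  ⇒  L[1][0]=2, U row1=(0, 4, 4)
  row2 ← row2 − (4)·row0  ⇒  L[2][0]=4, U row2=(0, 4, 1)
Step 2: pivot at (1,1) is 4.
  row2 ← row2 − (1)·row1  ⇒  L[2][1]=1, U row2=(0, 0, 2)

U[1][1] = 4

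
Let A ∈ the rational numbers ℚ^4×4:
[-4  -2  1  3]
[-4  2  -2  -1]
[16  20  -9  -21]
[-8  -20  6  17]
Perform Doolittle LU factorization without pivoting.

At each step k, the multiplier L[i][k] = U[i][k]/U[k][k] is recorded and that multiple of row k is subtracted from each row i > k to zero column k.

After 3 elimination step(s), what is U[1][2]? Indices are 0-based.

Step 1: pivot at (0,0) is -4.
  row1 ← row1 − (1)·row0  ⇒  L[1][0]=1, U row1=(0, 4, -3, -4)
  row2 ← row2 − (-4)·row0  ⇒  L[2][0]=-4, U row2=(0, 12, -5, -9)
  row3 ← row3 − (2)·row0  ⇒  L[3][0]=2, U row3=(0, -16, 4, 11)
Step 2: pivot at (1,1) is 4.
  row2 ← row2 − (3)·row1  ⇒  L[2][1]=3, U row2=(0, 0, 4, 3)
  row3 ← row3 − (-4)·row1  ⇒  L[3][1]=-4, U row3=(0, 0, -8, -5)
Step 3: pivot at (2,2) is 4.
  row3 ← row3 − (-2)·row2  ⇒  L[3][2]=-2, U row3=(0, 0, 0, 1)

U[1][2] = -3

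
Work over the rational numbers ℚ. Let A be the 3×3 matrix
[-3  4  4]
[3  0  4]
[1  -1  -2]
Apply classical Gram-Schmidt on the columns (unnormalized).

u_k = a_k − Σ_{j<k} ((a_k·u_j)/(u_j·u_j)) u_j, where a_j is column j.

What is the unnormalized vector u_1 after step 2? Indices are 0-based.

u_1 = (37/19, 39/19, -6/19)

Step 1: u_0 = a_0 = (-3, 3, 1).
Step 2: u_1 = a_1 − (-13/19)·u_0 = (37/19, 39/19, -6/19).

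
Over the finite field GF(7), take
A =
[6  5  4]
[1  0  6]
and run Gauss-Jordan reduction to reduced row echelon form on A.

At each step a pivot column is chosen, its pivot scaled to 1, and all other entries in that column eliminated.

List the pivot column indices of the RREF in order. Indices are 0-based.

step 1: normalize row 0 (÷6) = (1, 2, 3)
  row 1: subtract 1×row0 = (0, 5, 3)
step 2: normalize row 1 (÷5) = (0, 1, 2)
  row 0: subtract 2×row1 = (1, 0, 6)

pivot columns: 0, 1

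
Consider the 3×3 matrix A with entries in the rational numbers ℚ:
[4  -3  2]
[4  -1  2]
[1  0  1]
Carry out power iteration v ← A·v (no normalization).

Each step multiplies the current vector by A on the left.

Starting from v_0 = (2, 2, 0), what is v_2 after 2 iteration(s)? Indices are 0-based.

v_2 = (-6, 6, 4)

v_0 = (2, 2, 0).
v_1 = A·v_0 = (2, 6, 2).
v_2 = A·v_1 = (-6, 6, 4).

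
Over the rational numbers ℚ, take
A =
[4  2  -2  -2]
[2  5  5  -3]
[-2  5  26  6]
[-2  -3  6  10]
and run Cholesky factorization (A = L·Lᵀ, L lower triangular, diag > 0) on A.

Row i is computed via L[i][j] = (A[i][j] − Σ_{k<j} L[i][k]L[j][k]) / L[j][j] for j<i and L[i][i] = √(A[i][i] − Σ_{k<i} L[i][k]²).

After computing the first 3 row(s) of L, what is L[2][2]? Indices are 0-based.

Step 1: L[0][0] = √(4) = 2.
  L[1][0] = (2) / L[0][0] = 1.
Step 2: L[1][1] = √(4) = 2.
  L[2][0] = (-2) / L[0][0] = -1.
  L[2][1] = (6) / L[1][1] = 3.
Step 3: L[2][2] = √(16) = 4.

L[2][2] = 4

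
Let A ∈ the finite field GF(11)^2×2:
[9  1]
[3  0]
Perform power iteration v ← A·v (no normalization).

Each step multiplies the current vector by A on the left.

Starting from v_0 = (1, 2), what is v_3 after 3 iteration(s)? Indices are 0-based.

v_0 = (1, 2).
v_1 = A·v_0 = (0, 3).
v_2 = A·v_1 = (3, 0).
v_3 = A·v_2 = (5, 9).

v_3 = (5, 9)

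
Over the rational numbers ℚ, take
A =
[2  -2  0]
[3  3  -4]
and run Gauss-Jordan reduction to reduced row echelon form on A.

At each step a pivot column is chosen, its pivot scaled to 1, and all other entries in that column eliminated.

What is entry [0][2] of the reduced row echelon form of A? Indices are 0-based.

M[0][2] = -2/3

pivot(0,0)=2: scale R0 → (1, -1, 0)
  clear (1,0): R1 −= (3)R0 → (0, 6, -4)
pivot(1,1)=6: scale R1 → (0, 1, -2/3)
  clear (0,1): R0 −= (-1)R1 → (1, 0, -2/3)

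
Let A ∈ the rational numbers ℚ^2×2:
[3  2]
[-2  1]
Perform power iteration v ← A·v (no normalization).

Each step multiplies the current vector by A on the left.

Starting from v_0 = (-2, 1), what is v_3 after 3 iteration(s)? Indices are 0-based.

v_3 = (20, 17)

v_0 = (-2, 1).
v_1 = A·v_0 = (-4, 5).
v_2 = A·v_1 = (-2, 13).
v_3 = A·v_2 = (20, 17).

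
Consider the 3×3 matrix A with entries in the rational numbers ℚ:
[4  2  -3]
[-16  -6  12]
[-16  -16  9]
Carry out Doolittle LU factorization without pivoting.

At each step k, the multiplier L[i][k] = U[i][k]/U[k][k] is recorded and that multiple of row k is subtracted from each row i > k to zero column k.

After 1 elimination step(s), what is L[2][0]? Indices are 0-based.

Step 1: pivot at (0,0) is 4.
  row1 ← row1 − (-4)·row0  ⇒  L[1][0]=-4, U row1=(0, 2, 0)
  row2 ← row2 − (-4)·row0  ⇒  L[2][0]=-4, U row2=(0, -8, -3)

L[2][0] = -4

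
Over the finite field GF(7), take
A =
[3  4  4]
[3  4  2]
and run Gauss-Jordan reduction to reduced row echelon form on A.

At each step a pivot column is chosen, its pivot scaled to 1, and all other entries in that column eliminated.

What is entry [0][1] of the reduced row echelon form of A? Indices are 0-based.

M[0][1] = 6

[1] R0 /= 3  ⇒  (1, 6, 6)
     R1 -= 3·R0  ⇒  (0, 0, 5)
column 1 empty below row 1
[2] R1 /= 5  ⇒  (0, 0, 1)
     R0 -= 6·R1  ⇒  (1, 6, 0)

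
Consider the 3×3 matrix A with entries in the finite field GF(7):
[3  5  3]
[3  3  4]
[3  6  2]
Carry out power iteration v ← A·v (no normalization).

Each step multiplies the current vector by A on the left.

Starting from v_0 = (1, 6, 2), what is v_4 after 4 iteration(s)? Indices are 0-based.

v_0 = (1, 6, 2).
v_1 = A·v_0 = (4, 1, 1).
v_2 = A·v_1 = (6, 5, 6).
v_3 = A·v_2 = (5, 1, 4).
v_4 = A·v_3 = (4, 6, 1).

v_4 = (4, 6, 1)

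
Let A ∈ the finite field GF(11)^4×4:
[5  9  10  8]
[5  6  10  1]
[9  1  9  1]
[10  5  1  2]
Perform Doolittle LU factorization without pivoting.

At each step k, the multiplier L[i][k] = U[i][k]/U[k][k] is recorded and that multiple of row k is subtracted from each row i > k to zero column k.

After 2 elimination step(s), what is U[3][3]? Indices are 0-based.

[col 0] pivot 5
  R1 -= 1*R0 → (0, 8, 0, 4)  (L[1][0] := 1)
  R2 -= 4*R0 → (0, 9, 2, 2)  (L[2][0] := 4)
  R3 -= 2*R0 → (0, 9, 3, 8)  (L[3][0] := 2)
[col 1] pivot 8
  R2 -= 8*R1 → (0, 0, 2, 3)  (L[2][1] := 8)
  R3 -= 8*R1 → (0, 0, 3, 9)  (L[3][1] := 8)

U[3][3] = 9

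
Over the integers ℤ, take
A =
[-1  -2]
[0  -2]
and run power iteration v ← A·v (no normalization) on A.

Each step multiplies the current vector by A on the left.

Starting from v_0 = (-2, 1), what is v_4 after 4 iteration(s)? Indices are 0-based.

v_4 = (28, 16)

v_0 = (-2, 1).
v_1 = A·v_0 = (0, -2).
v_2 = A·v_1 = (4, 4).
v_3 = A·v_2 = (-12, -8).
v_4 = A·v_3 = (28, 16).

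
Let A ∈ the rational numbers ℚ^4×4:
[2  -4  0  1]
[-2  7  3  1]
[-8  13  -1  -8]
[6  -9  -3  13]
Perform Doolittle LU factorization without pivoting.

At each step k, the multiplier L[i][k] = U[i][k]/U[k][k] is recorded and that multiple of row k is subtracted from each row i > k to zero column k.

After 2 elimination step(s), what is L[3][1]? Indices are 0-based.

Step 1: pivot at (0,0) is 2.
  row1 ← row1 − (-1)·row0  ⇒  L[1][0]=-1, U row1=(0, 3, 3, 2)
  row2 ← row2 − (-4)·row0  ⇒  L[2][0]=-4, U row2=(0, -3, -1, -4)
  row3 ← row3 − (3)·row0  ⇒  L[3][0]=3, U row3=(0, 3, -3, 10)
Step 2: pivot at (1,1) is 3.
  row2 ← row2 − (-1)·row1  ⇒  L[2][1]=-1, U row2=(0, 0, 2, -2)
  row3 ← row3 − (1)·row1  ⇒  L[3][1]=1, U row3=(0, 0, -6, 8)

L[3][1] = 1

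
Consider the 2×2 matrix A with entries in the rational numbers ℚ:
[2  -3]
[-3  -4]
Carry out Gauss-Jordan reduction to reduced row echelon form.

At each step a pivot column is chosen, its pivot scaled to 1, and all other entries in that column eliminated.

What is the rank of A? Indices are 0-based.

rank = 2

pivot(0,0)=2: scale R0 → (1, -3/2)
  clear (1,0): R1 −= (-3)R0 → (0, -17/2)
pivot(1,1)=-17/2: scale R1 → (0, 1)
  clear (0,1): R0 −= (-3/2)R1 → (1, 0)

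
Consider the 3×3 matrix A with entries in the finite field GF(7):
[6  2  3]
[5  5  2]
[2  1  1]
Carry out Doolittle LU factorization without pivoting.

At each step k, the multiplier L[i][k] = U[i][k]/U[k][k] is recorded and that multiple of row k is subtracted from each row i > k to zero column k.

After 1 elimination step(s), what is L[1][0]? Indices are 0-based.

k=0: U[0][0]=6
  eliminate (1,0): mult=2, new row 1: (0, 1, 3); set L[1][0]=2
  eliminate (2,0): mult=5, new row 2: (0, 5, 0); set L[2][0]=5

L[1][0] = 2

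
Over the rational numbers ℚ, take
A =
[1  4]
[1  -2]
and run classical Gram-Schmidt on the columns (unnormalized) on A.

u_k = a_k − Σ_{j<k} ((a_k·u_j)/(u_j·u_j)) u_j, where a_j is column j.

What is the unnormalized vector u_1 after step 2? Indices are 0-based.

u_1 = (3, -3)

Step 1: u_0 = a_0 = (1, 1).
Step 2: u_1 = a_1 − (1)·u_0 = (3, -3).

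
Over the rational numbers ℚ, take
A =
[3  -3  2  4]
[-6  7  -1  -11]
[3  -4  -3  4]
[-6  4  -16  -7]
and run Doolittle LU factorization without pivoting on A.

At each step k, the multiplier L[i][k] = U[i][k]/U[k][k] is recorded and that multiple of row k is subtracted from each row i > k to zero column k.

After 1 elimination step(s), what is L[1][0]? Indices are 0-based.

[col 0] pivot 3
  R1 -= -2*R0 → (0, 1, 3, -3)  (L[1][0] := -2)
  R2 -= 1*R0 → (0, -1, -5, 0)  (L[2][0] := 1)
  R3 -= -2*R0 → (0, -2, -12, 1)  (L[3][0] := -2)

L[1][0] = -2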